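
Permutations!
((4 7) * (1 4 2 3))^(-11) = (1 3 2 7 4) = [0, 3, 7, 2, 1, 5, 6, 4]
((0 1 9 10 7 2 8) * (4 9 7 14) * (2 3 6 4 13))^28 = [6, 4, 7, 10, 13, 5, 14, 9, 3, 2, 8, 11, 12, 1, 0] = (0 6 14)(1 4 13)(2 7 9)(3 10 8)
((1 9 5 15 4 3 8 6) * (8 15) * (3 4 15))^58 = (15)(1 8 9 6 5) = [0, 8, 2, 3, 4, 1, 5, 7, 9, 6, 10, 11, 12, 13, 14, 15]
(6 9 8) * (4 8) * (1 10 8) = (1 10 8 6 9 4) = [0, 10, 2, 3, 1, 5, 9, 7, 6, 4, 8]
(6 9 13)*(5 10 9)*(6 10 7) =[0, 1, 2, 3, 4, 7, 5, 6, 8, 13, 9, 11, 12, 10] =(5 7 6)(9 13 10)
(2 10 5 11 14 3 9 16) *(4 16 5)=(2 10 4 16)(3 9 5 11 14)=[0, 1, 10, 9, 16, 11, 6, 7, 8, 5, 4, 14, 12, 13, 3, 15, 2]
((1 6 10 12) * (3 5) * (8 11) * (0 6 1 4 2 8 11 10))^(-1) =[6, 1, 4, 5, 12, 3, 0, 7, 2, 9, 8, 11, 10] =(0 6)(2 4 12 10 8)(3 5)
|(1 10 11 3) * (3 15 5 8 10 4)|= 15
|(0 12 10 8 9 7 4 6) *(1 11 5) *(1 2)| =|(0 12 10 8 9 7 4 6)(1 11 5 2)| =8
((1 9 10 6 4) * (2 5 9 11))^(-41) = (1 4 6 10 9 5 2 11) = [0, 4, 11, 3, 6, 2, 10, 7, 8, 5, 9, 1]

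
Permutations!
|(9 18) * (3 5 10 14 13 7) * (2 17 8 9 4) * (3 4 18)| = 11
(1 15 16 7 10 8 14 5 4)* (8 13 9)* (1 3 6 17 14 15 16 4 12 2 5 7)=(1 16)(2 5 12)(3 6 17 14 7 10 13 9 8 15 4)=[0, 16, 5, 6, 3, 12, 17, 10, 15, 8, 13, 11, 2, 9, 7, 4, 1, 14]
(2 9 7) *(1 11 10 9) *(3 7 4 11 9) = (1 9 4 11 10 3 7 2) = [0, 9, 1, 7, 11, 5, 6, 2, 8, 4, 3, 10]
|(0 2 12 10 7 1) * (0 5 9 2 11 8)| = |(0 11 8)(1 5 9 2 12 10 7)| = 21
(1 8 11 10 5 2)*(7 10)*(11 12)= (1 8 12 11 7 10 5 2)= [0, 8, 1, 3, 4, 2, 6, 10, 12, 9, 5, 7, 11]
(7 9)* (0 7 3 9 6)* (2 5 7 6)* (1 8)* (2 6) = [2, 8, 5, 9, 4, 7, 0, 6, 1, 3] = (0 2 5 7 6)(1 8)(3 9)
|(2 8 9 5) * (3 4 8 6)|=7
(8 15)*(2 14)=(2 14)(8 15)=[0, 1, 14, 3, 4, 5, 6, 7, 15, 9, 10, 11, 12, 13, 2, 8]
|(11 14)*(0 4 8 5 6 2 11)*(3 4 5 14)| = |(0 5 6 2 11 3 4 8 14)| = 9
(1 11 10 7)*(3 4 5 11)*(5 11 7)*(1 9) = (1 3 4 11 10 5 7 9) = [0, 3, 2, 4, 11, 7, 6, 9, 8, 1, 5, 10]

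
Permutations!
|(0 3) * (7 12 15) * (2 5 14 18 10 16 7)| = 18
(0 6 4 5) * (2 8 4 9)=[6, 1, 8, 3, 5, 0, 9, 7, 4, 2]=(0 6 9 2 8 4 5)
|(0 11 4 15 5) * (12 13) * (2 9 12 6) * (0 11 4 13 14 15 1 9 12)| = 8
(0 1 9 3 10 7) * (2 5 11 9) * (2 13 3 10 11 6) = [1, 13, 5, 11, 4, 6, 2, 0, 8, 10, 7, 9, 12, 3] = (0 1 13 3 11 9 10 7)(2 5 6)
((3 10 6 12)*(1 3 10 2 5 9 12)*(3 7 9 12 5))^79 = [0, 9, 3, 2, 4, 10, 7, 5, 8, 12, 1, 11, 6] = (1 9 12 6 7 5 10)(2 3)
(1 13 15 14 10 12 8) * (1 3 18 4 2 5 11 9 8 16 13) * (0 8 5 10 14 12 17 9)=(0 8 3 18 4 2 10 17 9 5 11)(12 16 13 15)=[8, 1, 10, 18, 2, 11, 6, 7, 3, 5, 17, 0, 16, 15, 14, 12, 13, 9, 4]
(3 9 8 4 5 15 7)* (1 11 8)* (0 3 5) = (0 3 9 1 11 8 4)(5 15 7) = [3, 11, 2, 9, 0, 15, 6, 5, 4, 1, 10, 8, 12, 13, 14, 7]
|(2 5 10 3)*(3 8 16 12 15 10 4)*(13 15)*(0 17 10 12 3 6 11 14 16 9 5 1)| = 42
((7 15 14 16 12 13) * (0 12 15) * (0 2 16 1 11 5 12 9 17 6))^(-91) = (0 9 17 6)(1 14 15 16 2 7 13 12 5 11) = [9, 14, 7, 3, 4, 11, 0, 13, 8, 17, 10, 1, 5, 12, 15, 16, 2, 6]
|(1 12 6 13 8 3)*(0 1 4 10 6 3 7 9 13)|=28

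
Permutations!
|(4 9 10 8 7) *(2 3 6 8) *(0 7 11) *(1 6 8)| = 18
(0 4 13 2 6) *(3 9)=(0 4 13 2 6)(3 9)=[4, 1, 6, 9, 13, 5, 0, 7, 8, 3, 10, 11, 12, 2]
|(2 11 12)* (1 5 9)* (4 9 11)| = |(1 5 11 12 2 4 9)| = 7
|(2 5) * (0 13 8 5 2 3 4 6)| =7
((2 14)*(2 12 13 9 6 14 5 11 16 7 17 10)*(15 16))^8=(17)(6 13 14 9 12)=[0, 1, 2, 3, 4, 5, 13, 7, 8, 12, 10, 11, 6, 14, 9, 15, 16, 17]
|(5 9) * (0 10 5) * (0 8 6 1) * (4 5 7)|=9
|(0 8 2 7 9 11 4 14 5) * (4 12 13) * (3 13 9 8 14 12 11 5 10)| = |(0 14 10 3 13 4 12 9 5)(2 7 8)| = 9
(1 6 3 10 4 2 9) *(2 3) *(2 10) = (1 6 10 4 3 2 9) = [0, 6, 9, 2, 3, 5, 10, 7, 8, 1, 4]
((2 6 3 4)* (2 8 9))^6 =(9) =[0, 1, 2, 3, 4, 5, 6, 7, 8, 9]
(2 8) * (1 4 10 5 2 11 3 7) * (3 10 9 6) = (1 4 9 6 3 7)(2 8 11 10 5) = [0, 4, 8, 7, 9, 2, 3, 1, 11, 6, 5, 10]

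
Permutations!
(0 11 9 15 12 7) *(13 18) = (0 11 9 15 12 7)(13 18) = [11, 1, 2, 3, 4, 5, 6, 0, 8, 15, 10, 9, 7, 18, 14, 12, 16, 17, 13]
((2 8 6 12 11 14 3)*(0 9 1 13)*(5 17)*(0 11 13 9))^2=(17)(2 6 13 14)(3 8 12 11)=[0, 1, 6, 8, 4, 5, 13, 7, 12, 9, 10, 3, 11, 14, 2, 15, 16, 17]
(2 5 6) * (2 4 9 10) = (2 5 6 4 9 10) = [0, 1, 5, 3, 9, 6, 4, 7, 8, 10, 2]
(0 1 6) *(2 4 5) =(0 1 6)(2 4 5) =[1, 6, 4, 3, 5, 2, 0]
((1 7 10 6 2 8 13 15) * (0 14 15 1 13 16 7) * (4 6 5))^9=(0 1 13 15 14)(2 8 16 7 10 5 4 6)=[1, 13, 8, 3, 6, 4, 2, 10, 16, 9, 5, 11, 12, 15, 0, 14, 7]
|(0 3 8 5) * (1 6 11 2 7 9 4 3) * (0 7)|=30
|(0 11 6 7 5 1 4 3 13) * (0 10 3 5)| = 12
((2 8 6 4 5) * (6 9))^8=[0, 1, 9, 3, 2, 8, 5, 7, 6, 4]=(2 9 4)(5 8 6)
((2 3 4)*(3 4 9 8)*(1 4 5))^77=(1 4 2 5)(3 8 9)=[0, 4, 5, 8, 2, 1, 6, 7, 9, 3]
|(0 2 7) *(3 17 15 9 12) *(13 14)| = |(0 2 7)(3 17 15 9 12)(13 14)| = 30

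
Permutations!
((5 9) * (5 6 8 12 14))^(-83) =(5 9 6 8 12 14) =[0, 1, 2, 3, 4, 9, 8, 7, 12, 6, 10, 11, 14, 13, 5]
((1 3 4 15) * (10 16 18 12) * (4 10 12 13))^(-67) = (1 13 10 15 18 3 4 16) = [0, 13, 2, 4, 16, 5, 6, 7, 8, 9, 15, 11, 12, 10, 14, 18, 1, 17, 3]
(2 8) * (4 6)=(2 8)(4 6)=[0, 1, 8, 3, 6, 5, 4, 7, 2]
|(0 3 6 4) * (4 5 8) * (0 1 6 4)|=|(0 3 4 1 6 5 8)|=7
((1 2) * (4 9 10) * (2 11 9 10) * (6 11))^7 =[0, 11, 6, 3, 10, 5, 9, 7, 8, 1, 4, 2] =(1 11 2 6 9)(4 10)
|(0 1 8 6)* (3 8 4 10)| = |(0 1 4 10 3 8 6)| = 7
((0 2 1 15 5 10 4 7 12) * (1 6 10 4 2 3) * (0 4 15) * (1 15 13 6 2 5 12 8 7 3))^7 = (0 1)(3 4 12 15)(5 10 6 13)(7 8) = [1, 0, 2, 4, 12, 10, 13, 8, 7, 9, 6, 11, 15, 5, 14, 3]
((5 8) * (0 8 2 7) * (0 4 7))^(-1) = [2, 1, 5, 3, 7, 8, 6, 4, 0] = (0 2 5 8)(4 7)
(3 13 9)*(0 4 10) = [4, 1, 2, 13, 10, 5, 6, 7, 8, 3, 0, 11, 12, 9] = (0 4 10)(3 13 9)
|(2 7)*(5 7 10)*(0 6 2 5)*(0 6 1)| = 6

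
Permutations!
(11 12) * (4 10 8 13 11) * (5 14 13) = (4 10 8 5 14 13 11 12) = [0, 1, 2, 3, 10, 14, 6, 7, 5, 9, 8, 12, 4, 11, 13]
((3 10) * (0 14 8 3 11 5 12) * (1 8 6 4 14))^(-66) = (14)(0 5 10 8)(1 12 11 3) = [5, 12, 2, 1, 4, 10, 6, 7, 0, 9, 8, 3, 11, 13, 14]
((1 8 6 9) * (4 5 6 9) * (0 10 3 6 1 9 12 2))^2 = (0 3 4 1 12)(2 10 6 5 8) = [3, 12, 10, 4, 1, 8, 5, 7, 2, 9, 6, 11, 0]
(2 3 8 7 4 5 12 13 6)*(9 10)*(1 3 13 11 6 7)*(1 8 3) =(2 13 7 4 5 12 11 6)(9 10) =[0, 1, 13, 3, 5, 12, 2, 4, 8, 10, 9, 6, 11, 7]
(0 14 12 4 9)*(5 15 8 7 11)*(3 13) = (0 14 12 4 9)(3 13)(5 15 8 7 11) = [14, 1, 2, 13, 9, 15, 6, 11, 7, 0, 10, 5, 4, 3, 12, 8]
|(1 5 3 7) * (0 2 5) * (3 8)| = 7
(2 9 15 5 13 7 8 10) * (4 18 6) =[0, 1, 9, 3, 18, 13, 4, 8, 10, 15, 2, 11, 12, 7, 14, 5, 16, 17, 6] =(2 9 15 5 13 7 8 10)(4 18 6)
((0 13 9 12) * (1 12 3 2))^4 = (0 2 13 1 9 12 3) = [2, 9, 13, 0, 4, 5, 6, 7, 8, 12, 10, 11, 3, 1]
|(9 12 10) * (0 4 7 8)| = |(0 4 7 8)(9 12 10)| = 12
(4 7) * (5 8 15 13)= (4 7)(5 8 15 13)= [0, 1, 2, 3, 7, 8, 6, 4, 15, 9, 10, 11, 12, 5, 14, 13]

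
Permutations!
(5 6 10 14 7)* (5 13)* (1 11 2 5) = (1 11 2 5 6 10 14 7 13) = [0, 11, 5, 3, 4, 6, 10, 13, 8, 9, 14, 2, 12, 1, 7]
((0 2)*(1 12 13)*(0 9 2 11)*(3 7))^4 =[0, 12, 2, 3, 4, 5, 6, 7, 8, 9, 10, 11, 13, 1] =(1 12 13)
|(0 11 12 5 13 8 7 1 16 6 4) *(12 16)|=|(0 11 16 6 4)(1 12 5 13 8 7)|=30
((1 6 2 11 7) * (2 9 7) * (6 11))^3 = (1 6)(2 7)(9 11) = [0, 6, 7, 3, 4, 5, 1, 2, 8, 11, 10, 9]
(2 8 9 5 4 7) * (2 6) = [0, 1, 8, 3, 7, 4, 2, 6, 9, 5] = (2 8 9 5 4 7 6)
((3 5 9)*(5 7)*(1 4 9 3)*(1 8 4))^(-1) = (3 5 7)(4 8 9) = [0, 1, 2, 5, 8, 7, 6, 3, 9, 4]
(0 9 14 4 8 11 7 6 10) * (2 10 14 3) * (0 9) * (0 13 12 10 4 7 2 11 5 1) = (0 13 12 10 9 3 11 2 4 8 5 1)(6 14 7) = [13, 0, 4, 11, 8, 1, 14, 6, 5, 3, 9, 2, 10, 12, 7]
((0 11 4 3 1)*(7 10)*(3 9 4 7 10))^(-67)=(0 3 11 1 7)(4 9)=[3, 7, 2, 11, 9, 5, 6, 0, 8, 4, 10, 1]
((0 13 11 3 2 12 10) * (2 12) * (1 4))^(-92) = (0 12 11)(3 13 10) = [12, 1, 2, 13, 4, 5, 6, 7, 8, 9, 3, 0, 11, 10]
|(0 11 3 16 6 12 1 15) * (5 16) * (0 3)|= 14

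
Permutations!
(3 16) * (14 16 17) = [0, 1, 2, 17, 4, 5, 6, 7, 8, 9, 10, 11, 12, 13, 16, 15, 3, 14] = (3 17 14 16)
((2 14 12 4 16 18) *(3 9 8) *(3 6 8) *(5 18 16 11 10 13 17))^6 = (2 13 12 5 11)(4 18 10 14 17) = [0, 1, 13, 3, 18, 11, 6, 7, 8, 9, 14, 2, 5, 12, 17, 15, 16, 4, 10]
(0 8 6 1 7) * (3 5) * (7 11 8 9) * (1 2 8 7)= [9, 11, 8, 5, 4, 3, 2, 0, 6, 1, 10, 7]= (0 9 1 11 7)(2 8 6)(3 5)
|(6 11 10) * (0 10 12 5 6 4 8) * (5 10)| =|(0 5 6 11 12 10 4 8)| =8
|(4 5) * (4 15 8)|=|(4 5 15 8)|=4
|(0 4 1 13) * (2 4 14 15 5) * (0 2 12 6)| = |(0 14 15 5 12 6)(1 13 2 4)| = 12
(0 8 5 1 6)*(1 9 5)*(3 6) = [8, 3, 2, 6, 4, 9, 0, 7, 1, 5] = (0 8 1 3 6)(5 9)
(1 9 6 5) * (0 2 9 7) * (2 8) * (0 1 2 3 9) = (0 8 3 9 6 5 2)(1 7) = [8, 7, 0, 9, 4, 2, 5, 1, 3, 6]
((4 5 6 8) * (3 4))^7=[0, 1, 2, 5, 6, 8, 3, 7, 4]=(3 5 8 4 6)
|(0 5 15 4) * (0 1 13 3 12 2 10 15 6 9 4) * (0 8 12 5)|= |(1 13 3 5 6 9 4)(2 10 15 8 12)|= 35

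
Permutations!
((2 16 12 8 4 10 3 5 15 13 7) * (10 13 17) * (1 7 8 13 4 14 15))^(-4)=(1 17 13 7 10 8 2 3 14 16 5 15 12)=[0, 17, 3, 14, 4, 15, 6, 10, 2, 9, 8, 11, 1, 7, 16, 12, 5, 13]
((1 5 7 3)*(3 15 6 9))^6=(1 3 9 6 15 7 5)=[0, 3, 2, 9, 4, 1, 15, 5, 8, 6, 10, 11, 12, 13, 14, 7]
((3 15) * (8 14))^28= (15)= [0, 1, 2, 3, 4, 5, 6, 7, 8, 9, 10, 11, 12, 13, 14, 15]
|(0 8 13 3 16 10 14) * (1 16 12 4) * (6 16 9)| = |(0 8 13 3 12 4 1 9 6 16 10 14)| = 12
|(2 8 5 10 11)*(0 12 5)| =|(0 12 5 10 11 2 8)| =7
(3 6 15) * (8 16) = (3 6 15)(8 16) = [0, 1, 2, 6, 4, 5, 15, 7, 16, 9, 10, 11, 12, 13, 14, 3, 8]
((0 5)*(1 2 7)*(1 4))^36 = (7) = [0, 1, 2, 3, 4, 5, 6, 7]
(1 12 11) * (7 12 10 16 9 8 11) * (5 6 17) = (1 10 16 9 8 11)(5 6 17)(7 12) = [0, 10, 2, 3, 4, 6, 17, 12, 11, 8, 16, 1, 7, 13, 14, 15, 9, 5]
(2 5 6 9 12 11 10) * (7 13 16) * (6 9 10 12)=[0, 1, 5, 3, 4, 9, 10, 13, 8, 6, 2, 12, 11, 16, 14, 15, 7]=(2 5 9 6 10)(7 13 16)(11 12)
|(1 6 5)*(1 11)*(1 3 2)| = 6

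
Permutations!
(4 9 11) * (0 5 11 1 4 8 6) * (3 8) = (0 5 11 3 8 6)(1 4 9) = [5, 4, 2, 8, 9, 11, 0, 7, 6, 1, 10, 3]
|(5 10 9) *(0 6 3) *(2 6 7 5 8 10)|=6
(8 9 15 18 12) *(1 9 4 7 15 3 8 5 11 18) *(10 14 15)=[0, 9, 2, 8, 7, 11, 6, 10, 4, 3, 14, 18, 5, 13, 15, 1, 16, 17, 12]=(1 9 3 8 4 7 10 14 15)(5 11 18 12)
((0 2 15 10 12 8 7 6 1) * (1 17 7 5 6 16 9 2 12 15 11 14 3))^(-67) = (0 5 7 2 3 12 6 16 11 1 8 17 9 14)(10 15) = [5, 8, 3, 12, 4, 7, 16, 2, 17, 14, 15, 1, 6, 13, 0, 10, 11, 9]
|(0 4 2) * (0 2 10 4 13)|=|(0 13)(4 10)|=2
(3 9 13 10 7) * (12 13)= (3 9 12 13 10 7)= [0, 1, 2, 9, 4, 5, 6, 3, 8, 12, 7, 11, 13, 10]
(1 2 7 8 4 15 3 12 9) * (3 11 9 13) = (1 2 7 8 4 15 11 9)(3 12 13) = [0, 2, 7, 12, 15, 5, 6, 8, 4, 1, 10, 9, 13, 3, 14, 11]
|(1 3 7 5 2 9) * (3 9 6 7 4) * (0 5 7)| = 4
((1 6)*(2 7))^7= [0, 6, 7, 3, 4, 5, 1, 2]= (1 6)(2 7)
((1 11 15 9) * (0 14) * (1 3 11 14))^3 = (3 9 15 11) = [0, 1, 2, 9, 4, 5, 6, 7, 8, 15, 10, 3, 12, 13, 14, 11]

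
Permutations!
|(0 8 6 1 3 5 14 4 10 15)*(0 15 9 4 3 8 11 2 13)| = |(15)(0 11 2 13)(1 8 6)(3 5 14)(4 10 9)| = 12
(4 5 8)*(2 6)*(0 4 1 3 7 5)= (0 4)(1 3 7 5 8)(2 6)= [4, 3, 6, 7, 0, 8, 2, 5, 1]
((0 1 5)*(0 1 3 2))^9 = (1 5) = [0, 5, 2, 3, 4, 1]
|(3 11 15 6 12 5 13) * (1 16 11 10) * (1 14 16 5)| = 11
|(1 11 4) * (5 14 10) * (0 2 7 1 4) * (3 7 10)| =|(0 2 10 5 14 3 7 1 11)| =9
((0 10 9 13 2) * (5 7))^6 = [10, 1, 0, 3, 4, 5, 6, 7, 8, 13, 9, 11, 12, 2] = (0 10 9 13 2)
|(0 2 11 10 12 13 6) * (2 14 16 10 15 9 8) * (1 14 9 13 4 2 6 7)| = 44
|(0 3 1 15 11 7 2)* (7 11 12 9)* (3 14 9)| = |(0 14 9 7 2)(1 15 12 3)| = 20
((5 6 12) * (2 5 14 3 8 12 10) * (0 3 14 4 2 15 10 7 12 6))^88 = (15)(0 2 12 6 3 5 4 7 8) = [2, 1, 12, 5, 7, 4, 3, 8, 0, 9, 10, 11, 6, 13, 14, 15]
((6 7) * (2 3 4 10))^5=(2 3 4 10)(6 7)=[0, 1, 3, 4, 10, 5, 7, 6, 8, 9, 2]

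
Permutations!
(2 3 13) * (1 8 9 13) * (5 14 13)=[0, 8, 3, 1, 4, 14, 6, 7, 9, 5, 10, 11, 12, 2, 13]=(1 8 9 5 14 13 2 3)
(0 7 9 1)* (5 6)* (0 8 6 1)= (0 7 9)(1 8 6 5)= [7, 8, 2, 3, 4, 1, 5, 9, 6, 0]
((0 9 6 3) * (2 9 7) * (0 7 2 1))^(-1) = (0 1 7 3 6 9 2) = [1, 7, 0, 6, 4, 5, 9, 3, 8, 2]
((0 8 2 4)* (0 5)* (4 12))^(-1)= [5, 1, 8, 3, 12, 4, 6, 7, 0, 9, 10, 11, 2]= (0 5 4 12 2 8)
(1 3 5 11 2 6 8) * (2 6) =(1 3 5 11 6 8) =[0, 3, 2, 5, 4, 11, 8, 7, 1, 9, 10, 6]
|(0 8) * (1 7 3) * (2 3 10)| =|(0 8)(1 7 10 2 3)| =10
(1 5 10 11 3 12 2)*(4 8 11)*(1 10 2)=(1 5 2 10 4 8 11 3 12)=[0, 5, 10, 12, 8, 2, 6, 7, 11, 9, 4, 3, 1]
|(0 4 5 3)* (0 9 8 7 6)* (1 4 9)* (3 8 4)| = |(0 9 4 5 8 7 6)(1 3)| = 14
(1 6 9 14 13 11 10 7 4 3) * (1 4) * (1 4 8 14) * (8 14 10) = (1 6 9)(3 14 13 11 8 10 7 4) = [0, 6, 2, 14, 3, 5, 9, 4, 10, 1, 7, 8, 12, 11, 13]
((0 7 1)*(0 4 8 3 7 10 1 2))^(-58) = (0 7 8 1)(2 3 4 10) = [7, 0, 3, 4, 10, 5, 6, 8, 1, 9, 2]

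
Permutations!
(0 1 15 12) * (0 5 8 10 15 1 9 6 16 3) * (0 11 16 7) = (0 9 6 7)(3 11 16)(5 8 10 15 12) = [9, 1, 2, 11, 4, 8, 7, 0, 10, 6, 15, 16, 5, 13, 14, 12, 3]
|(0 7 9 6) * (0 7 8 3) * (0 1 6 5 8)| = 7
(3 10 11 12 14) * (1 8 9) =(1 8 9)(3 10 11 12 14) =[0, 8, 2, 10, 4, 5, 6, 7, 9, 1, 11, 12, 14, 13, 3]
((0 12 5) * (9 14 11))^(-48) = (14) = [0, 1, 2, 3, 4, 5, 6, 7, 8, 9, 10, 11, 12, 13, 14]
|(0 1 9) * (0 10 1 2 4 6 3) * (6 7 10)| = |(0 2 4 7 10 1 9 6 3)| = 9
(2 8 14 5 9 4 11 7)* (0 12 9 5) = (0 12 9 4 11 7 2 8 14) = [12, 1, 8, 3, 11, 5, 6, 2, 14, 4, 10, 7, 9, 13, 0]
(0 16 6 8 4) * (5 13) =(0 16 6 8 4)(5 13) =[16, 1, 2, 3, 0, 13, 8, 7, 4, 9, 10, 11, 12, 5, 14, 15, 6]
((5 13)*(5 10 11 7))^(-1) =(5 7 11 10 13) =[0, 1, 2, 3, 4, 7, 6, 11, 8, 9, 13, 10, 12, 5]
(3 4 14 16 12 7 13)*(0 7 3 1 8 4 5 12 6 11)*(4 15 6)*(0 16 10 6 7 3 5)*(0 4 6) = (0 3 4 14 10)(1 8 15 7 13)(5 12)(6 11 16) = [3, 8, 2, 4, 14, 12, 11, 13, 15, 9, 0, 16, 5, 1, 10, 7, 6]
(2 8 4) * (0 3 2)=(0 3 2 8 4)=[3, 1, 8, 2, 0, 5, 6, 7, 4]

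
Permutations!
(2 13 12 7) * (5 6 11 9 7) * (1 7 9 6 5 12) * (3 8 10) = (1 7 2 13)(3 8 10)(6 11) = [0, 7, 13, 8, 4, 5, 11, 2, 10, 9, 3, 6, 12, 1]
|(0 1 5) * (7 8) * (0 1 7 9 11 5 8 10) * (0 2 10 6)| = 30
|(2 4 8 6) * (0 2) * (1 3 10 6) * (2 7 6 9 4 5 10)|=24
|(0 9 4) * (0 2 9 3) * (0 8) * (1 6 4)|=15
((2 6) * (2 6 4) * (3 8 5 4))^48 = (2 5 3 4 8) = [0, 1, 5, 4, 8, 3, 6, 7, 2]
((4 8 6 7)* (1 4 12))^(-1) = (1 12 7 6 8 4) = [0, 12, 2, 3, 1, 5, 8, 6, 4, 9, 10, 11, 7]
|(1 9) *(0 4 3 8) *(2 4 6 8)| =6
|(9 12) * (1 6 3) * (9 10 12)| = |(1 6 3)(10 12)| = 6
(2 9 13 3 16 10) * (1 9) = [0, 9, 1, 16, 4, 5, 6, 7, 8, 13, 2, 11, 12, 3, 14, 15, 10] = (1 9 13 3 16 10 2)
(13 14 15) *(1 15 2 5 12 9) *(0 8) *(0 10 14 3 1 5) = [8, 15, 0, 1, 4, 12, 6, 7, 10, 5, 14, 11, 9, 3, 2, 13] = (0 8 10 14 2)(1 15 13 3)(5 12 9)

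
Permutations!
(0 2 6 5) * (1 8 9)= (0 2 6 5)(1 8 9)= [2, 8, 6, 3, 4, 0, 5, 7, 9, 1]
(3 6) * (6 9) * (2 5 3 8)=[0, 1, 5, 9, 4, 3, 8, 7, 2, 6]=(2 5 3 9 6 8)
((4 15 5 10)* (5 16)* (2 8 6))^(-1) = (2 6 8)(4 10 5 16 15) = [0, 1, 6, 3, 10, 16, 8, 7, 2, 9, 5, 11, 12, 13, 14, 4, 15]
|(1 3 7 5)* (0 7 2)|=6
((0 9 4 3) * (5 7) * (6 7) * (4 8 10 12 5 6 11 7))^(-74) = (0 10 11 4 9 12 7 3 8 5 6) = [10, 1, 2, 8, 9, 6, 0, 3, 5, 12, 11, 4, 7]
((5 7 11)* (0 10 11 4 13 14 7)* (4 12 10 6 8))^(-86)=(0 8 13 7 10 5 6 4 14 12 11)=[8, 1, 2, 3, 14, 6, 4, 10, 13, 9, 5, 0, 11, 7, 12]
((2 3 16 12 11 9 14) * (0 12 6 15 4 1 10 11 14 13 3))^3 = (0 2 14 12)(1 9 16 4 11 3 15 10 13 6) = [2, 9, 14, 15, 11, 5, 1, 7, 8, 16, 13, 3, 0, 6, 12, 10, 4]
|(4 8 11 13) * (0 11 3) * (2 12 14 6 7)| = 30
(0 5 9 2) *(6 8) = (0 5 9 2)(6 8) = [5, 1, 0, 3, 4, 9, 8, 7, 6, 2]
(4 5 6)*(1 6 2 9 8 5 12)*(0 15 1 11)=[15, 6, 9, 3, 12, 2, 4, 7, 5, 8, 10, 0, 11, 13, 14, 1]=(0 15 1 6 4 12 11)(2 9 8 5)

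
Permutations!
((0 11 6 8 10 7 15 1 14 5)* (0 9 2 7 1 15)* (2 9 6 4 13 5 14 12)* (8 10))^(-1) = (15)(0 7 2 12 1 10 6 5 13 4 11) = [7, 10, 12, 3, 11, 13, 5, 2, 8, 9, 6, 0, 1, 4, 14, 15]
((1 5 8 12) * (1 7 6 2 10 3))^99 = (12) = [0, 1, 2, 3, 4, 5, 6, 7, 8, 9, 10, 11, 12]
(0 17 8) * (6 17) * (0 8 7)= [6, 1, 2, 3, 4, 5, 17, 0, 8, 9, 10, 11, 12, 13, 14, 15, 16, 7]= (0 6 17 7)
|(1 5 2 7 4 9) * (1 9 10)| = |(1 5 2 7 4 10)| = 6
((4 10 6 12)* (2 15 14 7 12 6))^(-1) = [0, 1, 10, 3, 12, 5, 6, 14, 8, 9, 4, 11, 7, 13, 15, 2] = (2 10 4 12 7 14 15)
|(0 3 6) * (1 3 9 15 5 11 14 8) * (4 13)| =10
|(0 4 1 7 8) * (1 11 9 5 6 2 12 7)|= 10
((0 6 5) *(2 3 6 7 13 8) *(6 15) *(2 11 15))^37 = (0 15 13 5 11 7 6 8)(2 3) = [15, 1, 3, 2, 4, 11, 8, 6, 0, 9, 10, 7, 12, 5, 14, 13]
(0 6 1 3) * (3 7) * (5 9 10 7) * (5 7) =(0 6 1 7 3)(5 9 10) =[6, 7, 2, 0, 4, 9, 1, 3, 8, 10, 5]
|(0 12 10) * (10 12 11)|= |(12)(0 11 10)|= 3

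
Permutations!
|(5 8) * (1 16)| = 2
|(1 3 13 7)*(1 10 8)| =6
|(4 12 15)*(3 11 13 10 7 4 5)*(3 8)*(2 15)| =11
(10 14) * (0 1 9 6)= (0 1 9 6)(10 14)= [1, 9, 2, 3, 4, 5, 0, 7, 8, 6, 14, 11, 12, 13, 10]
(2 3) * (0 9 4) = (0 9 4)(2 3) = [9, 1, 3, 2, 0, 5, 6, 7, 8, 4]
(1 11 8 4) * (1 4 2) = [0, 11, 1, 3, 4, 5, 6, 7, 2, 9, 10, 8] = (1 11 8 2)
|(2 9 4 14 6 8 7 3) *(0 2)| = |(0 2 9 4 14 6 8 7 3)| = 9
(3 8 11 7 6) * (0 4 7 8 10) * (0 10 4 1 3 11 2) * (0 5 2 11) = (0 1 3 4 7 6)(2 5)(8 11) = [1, 3, 5, 4, 7, 2, 0, 6, 11, 9, 10, 8]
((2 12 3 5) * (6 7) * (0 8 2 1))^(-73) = (0 3 8 5 2 1 12)(6 7) = [3, 12, 1, 8, 4, 2, 7, 6, 5, 9, 10, 11, 0]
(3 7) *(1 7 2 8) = (1 7 3 2 8) = [0, 7, 8, 2, 4, 5, 6, 3, 1]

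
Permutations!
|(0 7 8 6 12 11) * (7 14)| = 7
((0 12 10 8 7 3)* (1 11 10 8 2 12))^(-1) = (0 3 7 8 12 2 10 11 1) = [3, 0, 10, 7, 4, 5, 6, 8, 12, 9, 11, 1, 2]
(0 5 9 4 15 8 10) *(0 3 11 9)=(0 5)(3 11 9 4 15 8 10)=[5, 1, 2, 11, 15, 0, 6, 7, 10, 4, 3, 9, 12, 13, 14, 8]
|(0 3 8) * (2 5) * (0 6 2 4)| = |(0 3 8 6 2 5 4)| = 7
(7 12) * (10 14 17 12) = (7 10 14 17 12) = [0, 1, 2, 3, 4, 5, 6, 10, 8, 9, 14, 11, 7, 13, 17, 15, 16, 12]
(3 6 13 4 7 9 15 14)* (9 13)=(3 6 9 15 14)(4 7 13)=[0, 1, 2, 6, 7, 5, 9, 13, 8, 15, 10, 11, 12, 4, 3, 14]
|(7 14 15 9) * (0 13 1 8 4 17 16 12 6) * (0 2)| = |(0 13 1 8 4 17 16 12 6 2)(7 14 15 9)| = 20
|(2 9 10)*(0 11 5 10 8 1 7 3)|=10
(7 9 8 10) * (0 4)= (0 4)(7 9 8 10)= [4, 1, 2, 3, 0, 5, 6, 9, 10, 8, 7]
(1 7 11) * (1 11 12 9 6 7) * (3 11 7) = (3 11 7 12 9 6) = [0, 1, 2, 11, 4, 5, 3, 12, 8, 6, 10, 7, 9]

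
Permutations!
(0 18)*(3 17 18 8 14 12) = (0 8 14 12 3 17 18) = [8, 1, 2, 17, 4, 5, 6, 7, 14, 9, 10, 11, 3, 13, 12, 15, 16, 18, 0]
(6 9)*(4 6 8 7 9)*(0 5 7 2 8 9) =(9)(0 5 7)(2 8)(4 6) =[5, 1, 8, 3, 6, 7, 4, 0, 2, 9]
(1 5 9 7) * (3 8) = (1 5 9 7)(3 8) = [0, 5, 2, 8, 4, 9, 6, 1, 3, 7]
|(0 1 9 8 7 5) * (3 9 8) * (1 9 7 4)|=|(0 9 3 7 5)(1 8 4)|=15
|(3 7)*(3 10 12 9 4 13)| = |(3 7 10 12 9 4 13)| = 7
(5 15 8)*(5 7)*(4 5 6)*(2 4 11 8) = (2 4 5 15)(6 11 8 7) = [0, 1, 4, 3, 5, 15, 11, 6, 7, 9, 10, 8, 12, 13, 14, 2]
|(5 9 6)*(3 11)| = |(3 11)(5 9 6)| = 6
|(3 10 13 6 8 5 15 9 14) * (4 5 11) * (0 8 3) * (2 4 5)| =|(0 8 11 5 15 9 14)(2 4)(3 10 13 6)| =28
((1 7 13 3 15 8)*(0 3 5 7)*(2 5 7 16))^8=(0 8 3 1 15)(2 16 5)=[8, 15, 16, 1, 4, 2, 6, 7, 3, 9, 10, 11, 12, 13, 14, 0, 5]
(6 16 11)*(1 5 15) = (1 5 15)(6 16 11) = [0, 5, 2, 3, 4, 15, 16, 7, 8, 9, 10, 6, 12, 13, 14, 1, 11]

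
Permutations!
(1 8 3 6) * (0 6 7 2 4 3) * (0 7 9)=(0 6 1 8 7 2 4 3 9)=[6, 8, 4, 9, 3, 5, 1, 2, 7, 0]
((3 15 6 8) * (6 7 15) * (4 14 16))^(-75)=[0, 1, 2, 3, 4, 5, 6, 15, 8, 9, 10, 11, 12, 13, 14, 7, 16]=(16)(7 15)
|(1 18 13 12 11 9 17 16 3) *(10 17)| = 10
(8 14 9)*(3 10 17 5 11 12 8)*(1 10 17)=(1 10)(3 17 5 11 12 8 14 9)=[0, 10, 2, 17, 4, 11, 6, 7, 14, 3, 1, 12, 8, 13, 9, 15, 16, 5]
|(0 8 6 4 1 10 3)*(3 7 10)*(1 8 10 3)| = |(0 10 7 3)(4 8 6)| = 12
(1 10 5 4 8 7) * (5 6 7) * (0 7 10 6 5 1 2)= (0 7 2)(1 6 10 5 4 8)= [7, 6, 0, 3, 8, 4, 10, 2, 1, 9, 5]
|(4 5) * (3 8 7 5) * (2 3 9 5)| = 12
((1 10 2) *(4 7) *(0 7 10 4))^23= (0 7)(1 2 10 4)= [7, 2, 10, 3, 1, 5, 6, 0, 8, 9, 4]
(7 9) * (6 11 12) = [0, 1, 2, 3, 4, 5, 11, 9, 8, 7, 10, 12, 6] = (6 11 12)(7 9)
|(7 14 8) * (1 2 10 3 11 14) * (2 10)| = |(1 10 3 11 14 8 7)| = 7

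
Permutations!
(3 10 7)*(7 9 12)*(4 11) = [0, 1, 2, 10, 11, 5, 6, 3, 8, 12, 9, 4, 7] = (3 10 9 12 7)(4 11)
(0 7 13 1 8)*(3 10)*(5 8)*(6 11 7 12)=(0 12 6 11 7 13 1 5 8)(3 10)=[12, 5, 2, 10, 4, 8, 11, 13, 0, 9, 3, 7, 6, 1]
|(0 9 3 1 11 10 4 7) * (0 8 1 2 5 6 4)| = 12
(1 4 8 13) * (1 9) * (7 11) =(1 4 8 13 9)(7 11) =[0, 4, 2, 3, 8, 5, 6, 11, 13, 1, 10, 7, 12, 9]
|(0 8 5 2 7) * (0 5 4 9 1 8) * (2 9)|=|(1 8 4 2 7 5 9)|=7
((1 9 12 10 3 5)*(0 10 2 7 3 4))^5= [4, 3, 9, 2, 10, 7, 6, 12, 8, 5, 0, 11, 1]= (0 4 10)(1 3 2 9 5 7 12)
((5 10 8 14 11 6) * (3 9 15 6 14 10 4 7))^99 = (3 9 15 6 5 4 7)(8 10)(11 14) = [0, 1, 2, 9, 7, 4, 5, 3, 10, 15, 8, 14, 12, 13, 11, 6]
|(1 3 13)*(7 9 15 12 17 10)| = |(1 3 13)(7 9 15 12 17 10)| = 6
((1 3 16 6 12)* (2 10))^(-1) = (1 12 6 16 3)(2 10) = [0, 12, 10, 1, 4, 5, 16, 7, 8, 9, 2, 11, 6, 13, 14, 15, 3]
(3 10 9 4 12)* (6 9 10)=[0, 1, 2, 6, 12, 5, 9, 7, 8, 4, 10, 11, 3]=(3 6 9 4 12)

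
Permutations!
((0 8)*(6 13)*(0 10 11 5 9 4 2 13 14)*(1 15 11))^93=[10, 11, 6, 3, 13, 4, 0, 7, 1, 2, 15, 9, 12, 14, 8, 5]=(0 10 15 5 4 13 14 8 1 11 9 2 6)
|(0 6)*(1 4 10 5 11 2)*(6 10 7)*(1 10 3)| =|(0 3 1 4 7 6)(2 10 5 11)| =12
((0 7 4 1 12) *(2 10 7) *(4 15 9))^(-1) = (0 12 1 4 9 15 7 10 2) = [12, 4, 0, 3, 9, 5, 6, 10, 8, 15, 2, 11, 1, 13, 14, 7]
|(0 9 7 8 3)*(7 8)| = |(0 9 8 3)| = 4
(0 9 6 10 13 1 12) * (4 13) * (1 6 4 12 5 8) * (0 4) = (0 9)(1 5 8)(4 13 6 10 12) = [9, 5, 2, 3, 13, 8, 10, 7, 1, 0, 12, 11, 4, 6]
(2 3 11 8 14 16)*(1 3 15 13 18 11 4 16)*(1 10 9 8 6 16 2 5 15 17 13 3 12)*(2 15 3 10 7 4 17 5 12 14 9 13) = [0, 14, 5, 17, 15, 3, 16, 4, 9, 8, 13, 6, 1, 18, 7, 10, 12, 2, 11] = (1 14 7 4 15 10 13 18 11 6 16 12)(2 5 3 17)(8 9)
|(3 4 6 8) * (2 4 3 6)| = |(2 4)(6 8)| = 2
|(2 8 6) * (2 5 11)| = 5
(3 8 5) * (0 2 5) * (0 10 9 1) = (0 2 5 3 8 10 9 1) = [2, 0, 5, 8, 4, 3, 6, 7, 10, 1, 9]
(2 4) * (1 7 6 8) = (1 7 6 8)(2 4) = [0, 7, 4, 3, 2, 5, 8, 6, 1]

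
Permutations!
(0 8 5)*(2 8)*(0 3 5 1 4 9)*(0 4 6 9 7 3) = (0 2 8 1 6 9 4 7 3 5) = [2, 6, 8, 5, 7, 0, 9, 3, 1, 4]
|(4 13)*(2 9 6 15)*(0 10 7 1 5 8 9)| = |(0 10 7 1 5 8 9 6 15 2)(4 13)| = 10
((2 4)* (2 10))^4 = (2 4 10) = [0, 1, 4, 3, 10, 5, 6, 7, 8, 9, 2]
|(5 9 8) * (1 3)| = 6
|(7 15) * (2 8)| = |(2 8)(7 15)| = 2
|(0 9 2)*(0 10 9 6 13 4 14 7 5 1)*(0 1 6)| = 6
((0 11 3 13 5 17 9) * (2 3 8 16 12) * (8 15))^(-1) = (0 9 17 5 13 3 2 12 16 8 15 11) = [9, 1, 12, 2, 4, 13, 6, 7, 15, 17, 10, 0, 16, 3, 14, 11, 8, 5]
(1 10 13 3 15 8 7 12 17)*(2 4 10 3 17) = (1 3 15 8 7 12 2 4 10 13 17) = [0, 3, 4, 15, 10, 5, 6, 12, 7, 9, 13, 11, 2, 17, 14, 8, 16, 1]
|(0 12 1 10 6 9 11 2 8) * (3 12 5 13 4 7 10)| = 33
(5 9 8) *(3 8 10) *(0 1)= (0 1)(3 8 5 9 10)= [1, 0, 2, 8, 4, 9, 6, 7, 5, 10, 3]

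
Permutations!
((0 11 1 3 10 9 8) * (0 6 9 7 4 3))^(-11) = (0 11 1)(3 10 7 4)(6 9 8) = [11, 0, 2, 10, 3, 5, 9, 4, 6, 8, 7, 1]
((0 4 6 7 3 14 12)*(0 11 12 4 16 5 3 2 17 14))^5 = (0 16 5 3)(2 7 6 4 14 17)(11 12) = [16, 1, 7, 0, 14, 3, 4, 6, 8, 9, 10, 12, 11, 13, 17, 15, 5, 2]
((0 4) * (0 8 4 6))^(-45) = (0 6)(4 8) = [6, 1, 2, 3, 8, 5, 0, 7, 4]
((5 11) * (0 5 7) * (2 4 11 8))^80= (0 2 7 8 11 5 4)= [2, 1, 7, 3, 0, 4, 6, 8, 11, 9, 10, 5]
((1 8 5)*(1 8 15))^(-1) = (1 15)(5 8) = [0, 15, 2, 3, 4, 8, 6, 7, 5, 9, 10, 11, 12, 13, 14, 1]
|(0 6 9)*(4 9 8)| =|(0 6 8 4 9)| =5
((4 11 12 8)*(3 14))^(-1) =(3 14)(4 8 12 11) =[0, 1, 2, 14, 8, 5, 6, 7, 12, 9, 10, 4, 11, 13, 3]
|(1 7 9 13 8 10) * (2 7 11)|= 8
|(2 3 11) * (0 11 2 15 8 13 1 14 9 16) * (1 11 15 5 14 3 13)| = 12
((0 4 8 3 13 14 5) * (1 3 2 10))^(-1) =[5, 10, 8, 1, 0, 14, 6, 7, 4, 9, 2, 11, 12, 3, 13] =(0 5 14 13 3 1 10 2 8 4)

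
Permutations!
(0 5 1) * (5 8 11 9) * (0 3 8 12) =(0 12)(1 3 8 11 9 5) =[12, 3, 2, 8, 4, 1, 6, 7, 11, 5, 10, 9, 0]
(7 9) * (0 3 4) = [3, 1, 2, 4, 0, 5, 6, 9, 8, 7] = (0 3 4)(7 9)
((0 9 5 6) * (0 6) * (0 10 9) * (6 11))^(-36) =(11) =[0, 1, 2, 3, 4, 5, 6, 7, 8, 9, 10, 11]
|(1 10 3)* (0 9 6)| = |(0 9 6)(1 10 3)| = 3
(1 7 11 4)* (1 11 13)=(1 7 13)(4 11)=[0, 7, 2, 3, 11, 5, 6, 13, 8, 9, 10, 4, 12, 1]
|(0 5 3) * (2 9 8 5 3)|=4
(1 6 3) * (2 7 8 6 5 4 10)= [0, 5, 7, 1, 10, 4, 3, 8, 6, 9, 2]= (1 5 4 10 2 7 8 6 3)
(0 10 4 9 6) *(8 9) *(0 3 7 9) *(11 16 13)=(0 10 4 8)(3 7 9 6)(11 16 13)=[10, 1, 2, 7, 8, 5, 3, 9, 0, 6, 4, 16, 12, 11, 14, 15, 13]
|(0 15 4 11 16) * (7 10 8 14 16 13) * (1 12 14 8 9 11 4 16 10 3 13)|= 6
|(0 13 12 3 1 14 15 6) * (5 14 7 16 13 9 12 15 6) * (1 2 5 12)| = |(0 9 1 7 16 13 15 12 3 2 5 14 6)| = 13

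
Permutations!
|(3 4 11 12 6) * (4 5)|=|(3 5 4 11 12 6)|=6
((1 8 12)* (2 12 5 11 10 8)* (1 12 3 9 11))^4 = (12)(1 11)(2 10)(3 8)(5 9) = [0, 11, 10, 8, 4, 9, 6, 7, 3, 5, 2, 1, 12]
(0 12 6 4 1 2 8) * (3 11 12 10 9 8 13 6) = (0 10 9 8)(1 2 13 6 4)(3 11 12) = [10, 2, 13, 11, 1, 5, 4, 7, 0, 8, 9, 12, 3, 6]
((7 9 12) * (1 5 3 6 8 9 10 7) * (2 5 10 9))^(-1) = (1 12 9 7 10)(2 8 6 3 5) = [0, 12, 8, 5, 4, 2, 3, 10, 6, 7, 1, 11, 9]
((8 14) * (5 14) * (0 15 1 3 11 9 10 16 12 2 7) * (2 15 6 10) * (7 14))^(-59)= (0 6 10 16 12 15 1 3 11 9 2 14 8 5 7)= [6, 3, 14, 11, 4, 7, 10, 0, 5, 2, 16, 9, 15, 13, 8, 1, 12]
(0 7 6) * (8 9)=[7, 1, 2, 3, 4, 5, 0, 6, 9, 8]=(0 7 6)(8 9)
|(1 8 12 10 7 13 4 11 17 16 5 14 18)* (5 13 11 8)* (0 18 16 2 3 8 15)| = 72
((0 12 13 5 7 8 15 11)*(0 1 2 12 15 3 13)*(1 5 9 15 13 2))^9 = (0 2 8 5 15 13 12 3 7 11 9) = [2, 1, 8, 7, 4, 15, 6, 11, 5, 0, 10, 9, 3, 12, 14, 13]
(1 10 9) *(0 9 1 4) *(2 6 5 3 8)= (0 9 4)(1 10)(2 6 5 3 8)= [9, 10, 6, 8, 0, 3, 5, 7, 2, 4, 1]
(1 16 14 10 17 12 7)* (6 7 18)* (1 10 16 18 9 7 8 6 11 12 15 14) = [0, 18, 2, 3, 4, 5, 8, 10, 6, 7, 17, 12, 9, 13, 16, 14, 1, 15, 11] = (1 18 11 12 9 7 10 17 15 14 16)(6 8)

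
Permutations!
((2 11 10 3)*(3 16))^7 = (2 10 3 11 16) = [0, 1, 10, 11, 4, 5, 6, 7, 8, 9, 3, 16, 12, 13, 14, 15, 2]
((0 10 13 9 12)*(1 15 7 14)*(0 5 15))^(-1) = [1, 14, 2, 3, 4, 12, 6, 15, 8, 13, 0, 11, 9, 10, 7, 5] = (0 1 14 7 15 5 12 9 13 10)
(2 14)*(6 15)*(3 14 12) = (2 12 3 14)(6 15) = [0, 1, 12, 14, 4, 5, 15, 7, 8, 9, 10, 11, 3, 13, 2, 6]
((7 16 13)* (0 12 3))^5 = (0 3 12)(7 13 16) = [3, 1, 2, 12, 4, 5, 6, 13, 8, 9, 10, 11, 0, 16, 14, 15, 7]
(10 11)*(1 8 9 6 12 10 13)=(1 8 9 6 12 10 11 13)=[0, 8, 2, 3, 4, 5, 12, 7, 9, 6, 11, 13, 10, 1]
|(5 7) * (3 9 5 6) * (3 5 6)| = 5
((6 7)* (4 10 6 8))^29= [0, 1, 2, 3, 8, 5, 10, 6, 7, 9, 4]= (4 8 7 6 10)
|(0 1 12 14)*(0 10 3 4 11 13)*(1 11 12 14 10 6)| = 12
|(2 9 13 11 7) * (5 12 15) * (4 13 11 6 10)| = |(2 9 11 7)(4 13 6 10)(5 12 15)| = 12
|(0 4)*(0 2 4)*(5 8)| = 2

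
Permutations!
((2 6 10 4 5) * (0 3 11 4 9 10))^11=(0 5 3 2 11 6 4)(9 10)=[5, 1, 11, 2, 0, 3, 4, 7, 8, 10, 9, 6]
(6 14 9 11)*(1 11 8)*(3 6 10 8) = (1 11 10 8)(3 6 14 9) = [0, 11, 2, 6, 4, 5, 14, 7, 1, 3, 8, 10, 12, 13, 9]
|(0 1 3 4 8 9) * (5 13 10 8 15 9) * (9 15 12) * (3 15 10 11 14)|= |(0 1 15 10 8 5 13 11 14 3 4 12 9)|= 13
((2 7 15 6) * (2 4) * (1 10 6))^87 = (1 4 15 6 7 10 2) = [0, 4, 1, 3, 15, 5, 7, 10, 8, 9, 2, 11, 12, 13, 14, 6]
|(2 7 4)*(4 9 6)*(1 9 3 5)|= |(1 9 6 4 2 7 3 5)|= 8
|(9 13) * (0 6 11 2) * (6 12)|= 10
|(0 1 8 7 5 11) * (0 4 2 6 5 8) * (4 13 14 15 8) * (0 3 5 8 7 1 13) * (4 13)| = |(0 4 2 6 8 1 3 5 11)(7 13 14 15)| = 36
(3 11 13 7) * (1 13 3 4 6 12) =(1 13 7 4 6 12)(3 11) =[0, 13, 2, 11, 6, 5, 12, 4, 8, 9, 10, 3, 1, 7]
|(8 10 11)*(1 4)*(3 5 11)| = |(1 4)(3 5 11 8 10)| = 10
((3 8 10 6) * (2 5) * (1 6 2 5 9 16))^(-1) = (1 16 9 2 10 8 3 6) = [0, 16, 10, 6, 4, 5, 1, 7, 3, 2, 8, 11, 12, 13, 14, 15, 9]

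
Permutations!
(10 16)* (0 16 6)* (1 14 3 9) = (0 16 10 6)(1 14 3 9) = [16, 14, 2, 9, 4, 5, 0, 7, 8, 1, 6, 11, 12, 13, 3, 15, 10]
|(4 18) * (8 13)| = |(4 18)(8 13)| = 2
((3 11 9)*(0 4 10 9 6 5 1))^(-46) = (0 1 5 6 11 3 9 10 4) = [1, 5, 2, 9, 0, 6, 11, 7, 8, 10, 4, 3]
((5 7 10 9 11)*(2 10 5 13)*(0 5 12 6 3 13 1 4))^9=(0 9 3 5 11 13 7 1 2 12 4 10 6)=[9, 2, 12, 5, 10, 11, 0, 1, 8, 3, 6, 13, 4, 7]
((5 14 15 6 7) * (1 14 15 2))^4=(15)(1 14 2)=[0, 14, 1, 3, 4, 5, 6, 7, 8, 9, 10, 11, 12, 13, 2, 15]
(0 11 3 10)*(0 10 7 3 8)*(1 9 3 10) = (0 11 8)(1 9 3 7 10) = [11, 9, 2, 7, 4, 5, 6, 10, 0, 3, 1, 8]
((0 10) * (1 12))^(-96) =(12) =[0, 1, 2, 3, 4, 5, 6, 7, 8, 9, 10, 11, 12]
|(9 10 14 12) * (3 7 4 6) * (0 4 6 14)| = |(0 4 14 12 9 10)(3 7 6)| = 6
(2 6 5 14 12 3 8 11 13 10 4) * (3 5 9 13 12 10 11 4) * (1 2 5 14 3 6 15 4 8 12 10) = (1 2 15 4 5 3 12 14)(6 9 13 11 10) = [0, 2, 15, 12, 5, 3, 9, 7, 8, 13, 6, 10, 14, 11, 1, 4]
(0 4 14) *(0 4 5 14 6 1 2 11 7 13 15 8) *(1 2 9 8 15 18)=(0 5 14 4 6 2 11 7 13 18 1 9 8)=[5, 9, 11, 3, 6, 14, 2, 13, 0, 8, 10, 7, 12, 18, 4, 15, 16, 17, 1]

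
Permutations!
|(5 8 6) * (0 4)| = 6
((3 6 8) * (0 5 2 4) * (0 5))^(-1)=(2 5 4)(3 8 6)=[0, 1, 5, 8, 2, 4, 3, 7, 6]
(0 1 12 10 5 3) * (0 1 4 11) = (0 4 11)(1 12 10 5 3) = [4, 12, 2, 1, 11, 3, 6, 7, 8, 9, 5, 0, 10]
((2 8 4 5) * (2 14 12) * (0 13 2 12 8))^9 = (4 5 14 8) = [0, 1, 2, 3, 5, 14, 6, 7, 4, 9, 10, 11, 12, 13, 8]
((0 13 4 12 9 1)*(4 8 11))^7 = (0 1 9 12 4 11 8 13) = [1, 9, 2, 3, 11, 5, 6, 7, 13, 12, 10, 8, 4, 0]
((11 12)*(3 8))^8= (12)= [0, 1, 2, 3, 4, 5, 6, 7, 8, 9, 10, 11, 12]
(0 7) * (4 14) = (0 7)(4 14) = [7, 1, 2, 3, 14, 5, 6, 0, 8, 9, 10, 11, 12, 13, 4]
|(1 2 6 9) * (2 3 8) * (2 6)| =5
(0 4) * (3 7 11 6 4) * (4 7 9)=(0 3 9 4)(6 7 11)=[3, 1, 2, 9, 0, 5, 7, 11, 8, 4, 10, 6]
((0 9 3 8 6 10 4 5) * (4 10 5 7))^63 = (10)(0 8)(3 5)(4 7)(6 9) = [8, 1, 2, 5, 7, 3, 9, 4, 0, 6, 10]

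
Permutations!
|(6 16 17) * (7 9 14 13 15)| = |(6 16 17)(7 9 14 13 15)| = 15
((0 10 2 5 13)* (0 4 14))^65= (0 2 13 14 10 5 4)= [2, 1, 13, 3, 0, 4, 6, 7, 8, 9, 5, 11, 12, 14, 10]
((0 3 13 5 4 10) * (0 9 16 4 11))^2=[13, 1, 2, 5, 9, 0, 6, 7, 8, 4, 16, 3, 12, 11, 14, 15, 10]=(0 13 11 3 5)(4 9)(10 16)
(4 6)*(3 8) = [0, 1, 2, 8, 6, 5, 4, 7, 3] = (3 8)(4 6)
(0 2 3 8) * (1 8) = [2, 8, 3, 1, 4, 5, 6, 7, 0] = (0 2 3 1 8)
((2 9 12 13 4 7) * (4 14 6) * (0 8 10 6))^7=[9, 1, 10, 3, 0, 5, 14, 8, 12, 6, 13, 11, 4, 7, 2]=(0 9 6 14 2 10 13 7 8 12 4)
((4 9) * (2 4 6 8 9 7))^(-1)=(2 7 4)(6 9 8)=[0, 1, 7, 3, 2, 5, 9, 4, 6, 8]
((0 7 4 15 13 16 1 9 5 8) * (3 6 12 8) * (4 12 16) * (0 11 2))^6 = (16) = [0, 1, 2, 3, 4, 5, 6, 7, 8, 9, 10, 11, 12, 13, 14, 15, 16]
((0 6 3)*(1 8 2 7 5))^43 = (0 6 3)(1 7 8 5 2) = [6, 7, 1, 0, 4, 2, 3, 8, 5]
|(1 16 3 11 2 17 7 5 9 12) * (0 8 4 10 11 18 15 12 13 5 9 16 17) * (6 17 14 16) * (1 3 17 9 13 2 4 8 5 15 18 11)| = |(18)(0 5 6 9 2)(1 14 16 17 7 13 15 12 3 11 4 10)| = 60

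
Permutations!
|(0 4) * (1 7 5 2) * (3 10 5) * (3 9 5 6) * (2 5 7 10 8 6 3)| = 6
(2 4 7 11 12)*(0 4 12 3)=(0 4 7 11 3)(2 12)=[4, 1, 12, 0, 7, 5, 6, 11, 8, 9, 10, 3, 2]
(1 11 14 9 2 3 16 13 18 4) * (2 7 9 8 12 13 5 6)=(1 11 14 8 12 13 18 4)(2 3 16 5 6)(7 9)=[0, 11, 3, 16, 1, 6, 2, 9, 12, 7, 10, 14, 13, 18, 8, 15, 5, 17, 4]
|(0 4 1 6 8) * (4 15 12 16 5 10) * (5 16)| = 9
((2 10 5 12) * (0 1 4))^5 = (0 4 1)(2 10 5 12) = [4, 0, 10, 3, 1, 12, 6, 7, 8, 9, 5, 11, 2]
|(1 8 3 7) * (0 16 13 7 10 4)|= |(0 16 13 7 1 8 3 10 4)|= 9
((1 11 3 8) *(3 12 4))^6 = [0, 1, 2, 3, 4, 5, 6, 7, 8, 9, 10, 11, 12] = (12)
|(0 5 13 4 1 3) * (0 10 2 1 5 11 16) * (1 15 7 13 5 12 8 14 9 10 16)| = 10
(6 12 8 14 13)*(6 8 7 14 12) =[0, 1, 2, 3, 4, 5, 6, 14, 12, 9, 10, 11, 7, 8, 13] =(7 14 13 8 12)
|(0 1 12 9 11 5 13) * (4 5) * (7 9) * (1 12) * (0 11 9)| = 12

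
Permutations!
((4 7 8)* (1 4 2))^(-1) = (1 2 8 7 4) = [0, 2, 8, 3, 1, 5, 6, 4, 7]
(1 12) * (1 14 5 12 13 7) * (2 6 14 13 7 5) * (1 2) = (1 7 2 6 14)(5 12 13) = [0, 7, 6, 3, 4, 12, 14, 2, 8, 9, 10, 11, 13, 5, 1]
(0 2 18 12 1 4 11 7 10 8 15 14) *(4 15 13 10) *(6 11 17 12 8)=(0 2 18 8 13 10 6 11 7 4 17 12 1 15 14)=[2, 15, 18, 3, 17, 5, 11, 4, 13, 9, 6, 7, 1, 10, 0, 14, 16, 12, 8]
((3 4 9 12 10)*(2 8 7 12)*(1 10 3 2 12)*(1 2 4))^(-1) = (1 3 12 9 4 10)(2 7 8) = [0, 3, 7, 12, 10, 5, 6, 8, 2, 4, 1, 11, 9]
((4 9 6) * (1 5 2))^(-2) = (1 5 2)(4 9 6) = [0, 5, 1, 3, 9, 2, 4, 7, 8, 6]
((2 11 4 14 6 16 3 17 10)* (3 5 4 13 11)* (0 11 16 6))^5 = (0 4 16 11 14 5 13)(2 3 17 10) = [4, 1, 3, 17, 16, 13, 6, 7, 8, 9, 2, 14, 12, 0, 5, 15, 11, 10]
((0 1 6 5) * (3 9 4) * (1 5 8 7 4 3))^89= (0 5)(1 4 7 8 6)(3 9)= [5, 4, 2, 9, 7, 0, 1, 8, 6, 3]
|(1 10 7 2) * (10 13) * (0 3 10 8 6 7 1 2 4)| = |(0 3 10 1 13 8 6 7 4)| = 9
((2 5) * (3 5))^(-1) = (2 5 3) = [0, 1, 5, 2, 4, 3]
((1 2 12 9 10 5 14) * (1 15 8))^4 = (1 10 8 9 15 12 14 2 5) = [0, 10, 5, 3, 4, 1, 6, 7, 9, 15, 8, 11, 14, 13, 2, 12]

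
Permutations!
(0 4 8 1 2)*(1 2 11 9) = (0 4 8 2)(1 11 9) = [4, 11, 0, 3, 8, 5, 6, 7, 2, 1, 10, 9]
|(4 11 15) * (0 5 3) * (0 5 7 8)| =|(0 7 8)(3 5)(4 11 15)| =6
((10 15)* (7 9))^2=[0, 1, 2, 3, 4, 5, 6, 7, 8, 9, 10, 11, 12, 13, 14, 15]=(15)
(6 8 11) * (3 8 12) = (3 8 11 6 12) = [0, 1, 2, 8, 4, 5, 12, 7, 11, 9, 10, 6, 3]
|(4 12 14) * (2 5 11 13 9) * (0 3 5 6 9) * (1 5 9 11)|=|(0 3 9 2 6 11 13)(1 5)(4 12 14)|=42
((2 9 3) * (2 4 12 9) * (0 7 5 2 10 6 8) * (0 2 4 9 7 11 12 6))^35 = (0 4)(2 7)(3 9)(5 10)(6 11)(8 12) = [4, 1, 7, 9, 0, 10, 11, 2, 12, 3, 5, 6, 8]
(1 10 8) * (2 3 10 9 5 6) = (1 9 5 6 2 3 10 8) = [0, 9, 3, 10, 4, 6, 2, 7, 1, 5, 8]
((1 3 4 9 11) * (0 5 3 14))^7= (0 14 1 11 9 4 3 5)= [14, 11, 2, 5, 3, 0, 6, 7, 8, 4, 10, 9, 12, 13, 1]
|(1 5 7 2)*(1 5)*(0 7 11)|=|(0 7 2 5 11)|=5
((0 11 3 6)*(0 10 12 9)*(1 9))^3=[6, 11, 2, 12, 4, 5, 1, 7, 8, 3, 9, 10, 0]=(0 6 1 11 10 9 3 12)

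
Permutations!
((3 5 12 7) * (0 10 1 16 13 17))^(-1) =(0 17 13 16 1 10)(3 7 12 5) =[17, 10, 2, 7, 4, 3, 6, 12, 8, 9, 0, 11, 5, 16, 14, 15, 1, 13]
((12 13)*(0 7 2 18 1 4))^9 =(0 18)(1 7)(2 4)(12 13) =[18, 7, 4, 3, 2, 5, 6, 1, 8, 9, 10, 11, 13, 12, 14, 15, 16, 17, 0]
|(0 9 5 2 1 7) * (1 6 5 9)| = |(9)(0 1 7)(2 6 5)| = 3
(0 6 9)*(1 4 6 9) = [9, 4, 2, 3, 6, 5, 1, 7, 8, 0] = (0 9)(1 4 6)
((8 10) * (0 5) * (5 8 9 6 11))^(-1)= (0 5 11 6 9 10 8)= [5, 1, 2, 3, 4, 11, 9, 7, 0, 10, 8, 6]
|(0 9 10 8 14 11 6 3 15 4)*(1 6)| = |(0 9 10 8 14 11 1 6 3 15 4)| = 11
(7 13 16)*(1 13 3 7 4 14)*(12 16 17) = (1 13 17 12 16 4 14)(3 7) = [0, 13, 2, 7, 14, 5, 6, 3, 8, 9, 10, 11, 16, 17, 1, 15, 4, 12]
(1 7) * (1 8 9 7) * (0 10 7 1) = (0 10 7 8 9 1) = [10, 0, 2, 3, 4, 5, 6, 8, 9, 1, 7]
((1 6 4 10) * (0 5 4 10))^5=(0 4 5)(1 10 6)=[4, 10, 2, 3, 5, 0, 1, 7, 8, 9, 6]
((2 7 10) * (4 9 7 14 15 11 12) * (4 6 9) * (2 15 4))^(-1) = [0, 1, 4, 3, 14, 5, 12, 9, 8, 6, 7, 15, 11, 13, 2, 10] = (2 4 14)(6 12 11 15 10 7 9)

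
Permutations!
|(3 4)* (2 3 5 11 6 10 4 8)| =15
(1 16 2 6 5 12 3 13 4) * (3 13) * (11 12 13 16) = (1 11 12 16 2 6 5 13 4) = [0, 11, 6, 3, 1, 13, 5, 7, 8, 9, 10, 12, 16, 4, 14, 15, 2]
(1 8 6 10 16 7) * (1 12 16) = (1 8 6 10)(7 12 16) = [0, 8, 2, 3, 4, 5, 10, 12, 6, 9, 1, 11, 16, 13, 14, 15, 7]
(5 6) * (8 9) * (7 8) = [0, 1, 2, 3, 4, 6, 5, 8, 9, 7] = (5 6)(7 8 9)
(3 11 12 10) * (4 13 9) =[0, 1, 2, 11, 13, 5, 6, 7, 8, 4, 3, 12, 10, 9] =(3 11 12 10)(4 13 9)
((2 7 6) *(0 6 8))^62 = (0 2 8 6 7) = [2, 1, 8, 3, 4, 5, 7, 0, 6]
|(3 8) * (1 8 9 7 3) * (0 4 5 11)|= 12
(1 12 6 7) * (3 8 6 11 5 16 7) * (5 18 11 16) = (1 12 16 7)(3 8 6)(11 18) = [0, 12, 2, 8, 4, 5, 3, 1, 6, 9, 10, 18, 16, 13, 14, 15, 7, 17, 11]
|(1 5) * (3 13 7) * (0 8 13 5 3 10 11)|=6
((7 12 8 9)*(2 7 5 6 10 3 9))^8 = [0, 1, 2, 6, 4, 3, 9, 7, 8, 10, 5, 11, 12] = (12)(3 6 9 10 5)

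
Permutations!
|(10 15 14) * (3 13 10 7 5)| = |(3 13 10 15 14 7 5)| = 7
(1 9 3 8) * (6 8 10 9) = (1 6 8)(3 10 9) = [0, 6, 2, 10, 4, 5, 8, 7, 1, 3, 9]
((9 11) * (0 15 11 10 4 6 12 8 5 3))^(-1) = (0 3 5 8 12 6 4 10 9 11 15) = [3, 1, 2, 5, 10, 8, 4, 7, 12, 11, 9, 15, 6, 13, 14, 0]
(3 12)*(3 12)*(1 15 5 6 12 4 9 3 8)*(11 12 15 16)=(1 16 11 12 4 9 3 8)(5 6 15)=[0, 16, 2, 8, 9, 6, 15, 7, 1, 3, 10, 12, 4, 13, 14, 5, 11]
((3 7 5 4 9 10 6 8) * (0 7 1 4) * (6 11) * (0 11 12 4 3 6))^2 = [5, 1, 2, 3, 10, 0, 6, 11, 8, 12, 4, 7, 9] = (0 5)(4 10)(7 11)(9 12)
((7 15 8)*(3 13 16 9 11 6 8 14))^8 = (3 15 8 11 16)(6 9 13 14 7) = [0, 1, 2, 15, 4, 5, 9, 6, 11, 13, 10, 16, 12, 14, 7, 8, 3]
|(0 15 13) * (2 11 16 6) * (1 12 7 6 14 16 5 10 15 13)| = 18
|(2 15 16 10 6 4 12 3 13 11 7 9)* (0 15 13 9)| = |(0 15 16 10 6 4 12 3 9 2 13 11 7)| = 13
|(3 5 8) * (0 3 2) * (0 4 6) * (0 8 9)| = 4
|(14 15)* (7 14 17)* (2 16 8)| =12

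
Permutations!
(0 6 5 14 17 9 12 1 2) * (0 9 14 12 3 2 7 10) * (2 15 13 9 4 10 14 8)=(0 6 5 12 1 7 14 17 8 2 4 10)(3 15 13 9)=[6, 7, 4, 15, 10, 12, 5, 14, 2, 3, 0, 11, 1, 9, 17, 13, 16, 8]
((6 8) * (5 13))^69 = (5 13)(6 8) = [0, 1, 2, 3, 4, 13, 8, 7, 6, 9, 10, 11, 12, 5]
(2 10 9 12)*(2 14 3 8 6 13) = (2 10 9 12 14 3 8 6 13) = [0, 1, 10, 8, 4, 5, 13, 7, 6, 12, 9, 11, 14, 2, 3]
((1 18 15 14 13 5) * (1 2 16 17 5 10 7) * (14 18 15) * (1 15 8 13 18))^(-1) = (1 15 7 10 13 8)(2 5 17 16)(14 18) = [0, 15, 5, 3, 4, 17, 6, 10, 1, 9, 13, 11, 12, 8, 18, 7, 2, 16, 14]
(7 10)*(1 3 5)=[0, 3, 2, 5, 4, 1, 6, 10, 8, 9, 7]=(1 3 5)(7 10)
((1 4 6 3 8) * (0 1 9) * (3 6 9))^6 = [4, 9, 2, 3, 0, 5, 6, 7, 8, 1] = (0 4)(1 9)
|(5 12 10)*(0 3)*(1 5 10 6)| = 4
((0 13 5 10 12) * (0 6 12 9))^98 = [10, 1, 2, 3, 4, 0, 6, 7, 8, 5, 13, 11, 12, 9] = (0 10 13 9 5)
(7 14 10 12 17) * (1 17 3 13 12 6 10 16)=(1 17 7 14 16)(3 13 12)(6 10)=[0, 17, 2, 13, 4, 5, 10, 14, 8, 9, 6, 11, 3, 12, 16, 15, 1, 7]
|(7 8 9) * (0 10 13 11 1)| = |(0 10 13 11 1)(7 8 9)| = 15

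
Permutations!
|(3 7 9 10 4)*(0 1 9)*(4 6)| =|(0 1 9 10 6 4 3 7)| =8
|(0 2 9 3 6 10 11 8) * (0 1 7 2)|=|(1 7 2 9 3 6 10 11 8)|=9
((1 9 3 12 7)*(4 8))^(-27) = (1 12 9 7 3)(4 8) = [0, 12, 2, 1, 8, 5, 6, 3, 4, 7, 10, 11, 9]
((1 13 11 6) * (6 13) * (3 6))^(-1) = (1 6 3)(11 13) = [0, 6, 2, 1, 4, 5, 3, 7, 8, 9, 10, 13, 12, 11]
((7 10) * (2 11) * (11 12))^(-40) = (2 11 12) = [0, 1, 11, 3, 4, 5, 6, 7, 8, 9, 10, 12, 2]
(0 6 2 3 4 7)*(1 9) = (0 6 2 3 4 7)(1 9) = [6, 9, 3, 4, 7, 5, 2, 0, 8, 1]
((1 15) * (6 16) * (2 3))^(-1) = (1 15)(2 3)(6 16) = [0, 15, 3, 2, 4, 5, 16, 7, 8, 9, 10, 11, 12, 13, 14, 1, 6]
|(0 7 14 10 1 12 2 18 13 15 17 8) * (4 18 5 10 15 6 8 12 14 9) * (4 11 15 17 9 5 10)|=24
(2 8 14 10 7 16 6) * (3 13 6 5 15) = (2 8 14 10 7 16 5 15 3 13 6) = [0, 1, 8, 13, 4, 15, 2, 16, 14, 9, 7, 11, 12, 6, 10, 3, 5]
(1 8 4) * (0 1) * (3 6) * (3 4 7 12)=(0 1 8 7 12 3 6 4)=[1, 8, 2, 6, 0, 5, 4, 12, 7, 9, 10, 11, 3]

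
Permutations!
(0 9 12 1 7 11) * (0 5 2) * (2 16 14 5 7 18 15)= (0 9 12 1 18 15 2)(5 16 14)(7 11)= [9, 18, 0, 3, 4, 16, 6, 11, 8, 12, 10, 7, 1, 13, 5, 2, 14, 17, 15]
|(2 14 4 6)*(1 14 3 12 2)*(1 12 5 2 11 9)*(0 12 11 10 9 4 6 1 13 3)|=|(0 12 10 9 13 3 5 2)(1 14 6 11 4)|=40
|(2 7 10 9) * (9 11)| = 5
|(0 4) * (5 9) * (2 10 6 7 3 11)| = 6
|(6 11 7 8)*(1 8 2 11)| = 3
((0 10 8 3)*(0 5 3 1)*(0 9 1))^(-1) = (0 8 10)(1 9)(3 5) = [8, 9, 2, 5, 4, 3, 6, 7, 10, 1, 0]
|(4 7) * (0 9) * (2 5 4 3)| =10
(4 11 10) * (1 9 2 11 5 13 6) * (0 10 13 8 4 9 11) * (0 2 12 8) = (0 10 9 12 8 4 5)(1 11 13 6) = [10, 11, 2, 3, 5, 0, 1, 7, 4, 12, 9, 13, 8, 6]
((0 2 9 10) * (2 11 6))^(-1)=[10, 1, 6, 3, 4, 5, 11, 7, 8, 2, 9, 0]=(0 10 9 2 6 11)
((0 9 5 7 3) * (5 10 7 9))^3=(0 10)(3 9)(5 7)=[10, 1, 2, 9, 4, 7, 6, 5, 8, 3, 0]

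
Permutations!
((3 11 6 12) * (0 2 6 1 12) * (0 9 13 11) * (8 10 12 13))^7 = (0 3 12 10 8 9 6 2)(1 13 11) = [3, 13, 0, 12, 4, 5, 2, 7, 9, 6, 8, 1, 10, 11]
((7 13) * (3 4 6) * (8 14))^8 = (14)(3 6 4) = [0, 1, 2, 6, 3, 5, 4, 7, 8, 9, 10, 11, 12, 13, 14]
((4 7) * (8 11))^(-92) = [0, 1, 2, 3, 4, 5, 6, 7, 8, 9, 10, 11] = (11)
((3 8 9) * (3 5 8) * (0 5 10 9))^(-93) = (9 10) = [0, 1, 2, 3, 4, 5, 6, 7, 8, 10, 9]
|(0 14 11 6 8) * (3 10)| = 10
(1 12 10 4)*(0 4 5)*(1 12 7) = [4, 7, 2, 3, 12, 0, 6, 1, 8, 9, 5, 11, 10] = (0 4 12 10 5)(1 7)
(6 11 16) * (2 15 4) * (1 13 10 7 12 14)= (1 13 10 7 12 14)(2 15 4)(6 11 16)= [0, 13, 15, 3, 2, 5, 11, 12, 8, 9, 7, 16, 14, 10, 1, 4, 6]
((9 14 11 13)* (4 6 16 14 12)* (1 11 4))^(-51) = (1 12 9 13 11)(4 6 16 14) = [0, 12, 2, 3, 6, 5, 16, 7, 8, 13, 10, 1, 9, 11, 4, 15, 14]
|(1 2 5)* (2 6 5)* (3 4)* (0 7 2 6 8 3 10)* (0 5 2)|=6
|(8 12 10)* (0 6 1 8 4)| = 7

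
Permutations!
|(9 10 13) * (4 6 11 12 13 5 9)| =15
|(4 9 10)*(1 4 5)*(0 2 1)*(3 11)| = |(0 2 1 4 9 10 5)(3 11)| = 14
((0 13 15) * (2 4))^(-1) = (0 15 13)(2 4) = [15, 1, 4, 3, 2, 5, 6, 7, 8, 9, 10, 11, 12, 0, 14, 13]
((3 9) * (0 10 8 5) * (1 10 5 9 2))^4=(1 3 8)(2 9 10)=[0, 3, 9, 8, 4, 5, 6, 7, 1, 10, 2]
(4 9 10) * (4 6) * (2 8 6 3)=(2 8 6 4 9 10 3)=[0, 1, 8, 2, 9, 5, 4, 7, 6, 10, 3]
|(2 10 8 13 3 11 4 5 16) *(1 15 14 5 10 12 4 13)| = |(1 15 14 5 16 2 12 4 10 8)(3 11 13)| = 30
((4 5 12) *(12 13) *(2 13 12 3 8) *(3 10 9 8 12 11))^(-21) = (2 8 9 10 13)(3 11 5 4 12) = [0, 1, 8, 11, 12, 4, 6, 7, 9, 10, 13, 5, 3, 2]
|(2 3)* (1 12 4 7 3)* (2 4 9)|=12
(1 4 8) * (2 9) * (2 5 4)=(1 2 9 5 4 8)=[0, 2, 9, 3, 8, 4, 6, 7, 1, 5]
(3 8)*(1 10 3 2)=(1 10 3 8 2)=[0, 10, 1, 8, 4, 5, 6, 7, 2, 9, 3]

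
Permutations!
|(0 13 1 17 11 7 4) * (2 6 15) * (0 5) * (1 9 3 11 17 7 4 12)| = 21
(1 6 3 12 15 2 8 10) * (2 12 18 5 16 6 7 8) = (1 7 8 10)(3 18 5 16 6)(12 15) = [0, 7, 2, 18, 4, 16, 3, 8, 10, 9, 1, 11, 15, 13, 14, 12, 6, 17, 5]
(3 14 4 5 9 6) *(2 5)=[0, 1, 5, 14, 2, 9, 3, 7, 8, 6, 10, 11, 12, 13, 4]=(2 5 9 6 3 14 4)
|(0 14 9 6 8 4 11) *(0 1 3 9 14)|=7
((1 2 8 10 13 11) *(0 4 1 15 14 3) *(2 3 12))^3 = (0 3 1 4)(2 13 14 8 11 12 10 15) = [3, 4, 13, 1, 0, 5, 6, 7, 11, 9, 15, 12, 10, 14, 8, 2]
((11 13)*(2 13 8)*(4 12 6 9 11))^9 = (2 13 4 12 6 9 11 8) = [0, 1, 13, 3, 12, 5, 9, 7, 2, 11, 10, 8, 6, 4]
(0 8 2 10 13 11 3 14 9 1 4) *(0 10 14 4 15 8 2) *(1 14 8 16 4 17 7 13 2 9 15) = [9, 1, 8, 17, 10, 5, 6, 13, 0, 14, 2, 3, 12, 11, 15, 16, 4, 7] = (0 9 14 15 16 4 10 2 8)(3 17 7 13 11)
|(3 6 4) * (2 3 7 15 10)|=|(2 3 6 4 7 15 10)|=7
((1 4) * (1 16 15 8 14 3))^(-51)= [0, 14, 2, 8, 3, 5, 6, 7, 16, 9, 10, 11, 12, 13, 15, 4, 1]= (1 14 15 4 3 8 16)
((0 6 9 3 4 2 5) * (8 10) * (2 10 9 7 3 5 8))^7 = (0 8 4 6 9 10 7 5 2 3) = [8, 1, 3, 0, 6, 2, 9, 5, 4, 10, 7]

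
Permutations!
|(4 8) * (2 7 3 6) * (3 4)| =|(2 7 4 8 3 6)| =6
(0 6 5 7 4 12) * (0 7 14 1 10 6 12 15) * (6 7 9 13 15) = (0 12 9 13 15)(1 10 7 4 6 5 14) = [12, 10, 2, 3, 6, 14, 5, 4, 8, 13, 7, 11, 9, 15, 1, 0]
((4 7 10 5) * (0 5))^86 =(0 5 4 7 10) =[5, 1, 2, 3, 7, 4, 6, 10, 8, 9, 0]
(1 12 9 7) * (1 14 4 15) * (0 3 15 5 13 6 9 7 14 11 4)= (0 3 15 1 12 7 11 4 5 13 6 9 14)= [3, 12, 2, 15, 5, 13, 9, 11, 8, 14, 10, 4, 7, 6, 0, 1]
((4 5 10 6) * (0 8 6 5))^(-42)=(10)(0 6)(4 8)=[6, 1, 2, 3, 8, 5, 0, 7, 4, 9, 10]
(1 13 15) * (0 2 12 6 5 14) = (0 2 12 6 5 14)(1 13 15) = [2, 13, 12, 3, 4, 14, 5, 7, 8, 9, 10, 11, 6, 15, 0, 1]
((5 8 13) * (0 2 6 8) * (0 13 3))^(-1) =(0 3 8 6 2)(5 13) =[3, 1, 0, 8, 4, 13, 2, 7, 6, 9, 10, 11, 12, 5]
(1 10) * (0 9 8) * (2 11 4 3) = (0 9 8)(1 10)(2 11 4 3) = [9, 10, 11, 2, 3, 5, 6, 7, 0, 8, 1, 4]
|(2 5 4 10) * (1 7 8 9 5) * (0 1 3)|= 10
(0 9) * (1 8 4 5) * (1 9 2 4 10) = (0 2 4 5 9)(1 8 10) = [2, 8, 4, 3, 5, 9, 6, 7, 10, 0, 1]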